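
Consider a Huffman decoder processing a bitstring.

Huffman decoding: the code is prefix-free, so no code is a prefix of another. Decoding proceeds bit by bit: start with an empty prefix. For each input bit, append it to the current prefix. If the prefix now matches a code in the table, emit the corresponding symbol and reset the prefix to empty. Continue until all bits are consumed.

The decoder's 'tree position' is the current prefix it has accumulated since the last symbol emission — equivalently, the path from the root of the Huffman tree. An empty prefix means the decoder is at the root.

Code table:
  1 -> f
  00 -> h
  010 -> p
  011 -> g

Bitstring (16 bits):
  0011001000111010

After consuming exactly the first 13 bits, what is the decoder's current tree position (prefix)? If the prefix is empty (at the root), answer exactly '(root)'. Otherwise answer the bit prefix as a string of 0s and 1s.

Bit 0: prefix='0' (no match yet)
Bit 1: prefix='00' -> emit 'h', reset
Bit 2: prefix='1' -> emit 'f', reset
Bit 3: prefix='1' -> emit 'f', reset
Bit 4: prefix='0' (no match yet)
Bit 5: prefix='00' -> emit 'h', reset
Bit 6: prefix='1' -> emit 'f', reset
Bit 7: prefix='0' (no match yet)
Bit 8: prefix='00' -> emit 'h', reset
Bit 9: prefix='0' (no match yet)
Bit 10: prefix='01' (no match yet)
Bit 11: prefix='011' -> emit 'g', reset
Bit 12: prefix='1' -> emit 'f', reset

Answer: (root)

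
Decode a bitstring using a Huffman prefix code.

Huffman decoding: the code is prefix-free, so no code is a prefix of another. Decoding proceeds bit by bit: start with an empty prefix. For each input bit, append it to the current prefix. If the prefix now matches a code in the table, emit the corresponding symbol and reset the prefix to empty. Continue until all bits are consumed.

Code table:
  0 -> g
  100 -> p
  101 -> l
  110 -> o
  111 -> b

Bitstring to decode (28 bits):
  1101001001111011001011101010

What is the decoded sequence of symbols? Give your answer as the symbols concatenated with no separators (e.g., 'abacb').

Answer: oppblplolg

Derivation:
Bit 0: prefix='1' (no match yet)
Bit 1: prefix='11' (no match yet)
Bit 2: prefix='110' -> emit 'o', reset
Bit 3: prefix='1' (no match yet)
Bit 4: prefix='10' (no match yet)
Bit 5: prefix='100' -> emit 'p', reset
Bit 6: prefix='1' (no match yet)
Bit 7: prefix='10' (no match yet)
Bit 8: prefix='100' -> emit 'p', reset
Bit 9: prefix='1' (no match yet)
Bit 10: prefix='11' (no match yet)
Bit 11: prefix='111' -> emit 'b', reset
Bit 12: prefix='1' (no match yet)
Bit 13: prefix='10' (no match yet)
Bit 14: prefix='101' -> emit 'l', reset
Bit 15: prefix='1' (no match yet)
Bit 16: prefix='10' (no match yet)
Bit 17: prefix='100' -> emit 'p', reset
Bit 18: prefix='1' (no match yet)
Bit 19: prefix='10' (no match yet)
Bit 20: prefix='101' -> emit 'l', reset
Bit 21: prefix='1' (no match yet)
Bit 22: prefix='11' (no match yet)
Bit 23: prefix='110' -> emit 'o', reset
Bit 24: prefix='1' (no match yet)
Bit 25: prefix='10' (no match yet)
Bit 26: prefix='101' -> emit 'l', reset
Bit 27: prefix='0' -> emit 'g', reset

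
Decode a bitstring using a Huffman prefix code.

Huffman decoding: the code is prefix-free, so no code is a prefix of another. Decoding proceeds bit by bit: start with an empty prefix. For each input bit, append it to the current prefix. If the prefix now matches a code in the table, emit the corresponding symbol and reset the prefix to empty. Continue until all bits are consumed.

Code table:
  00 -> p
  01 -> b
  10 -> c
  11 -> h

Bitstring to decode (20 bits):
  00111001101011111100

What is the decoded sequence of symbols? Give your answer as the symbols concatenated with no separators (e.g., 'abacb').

Bit 0: prefix='0' (no match yet)
Bit 1: prefix='00' -> emit 'p', reset
Bit 2: prefix='1' (no match yet)
Bit 3: prefix='11' -> emit 'h', reset
Bit 4: prefix='1' (no match yet)
Bit 5: prefix='10' -> emit 'c', reset
Bit 6: prefix='0' (no match yet)
Bit 7: prefix='01' -> emit 'b', reset
Bit 8: prefix='1' (no match yet)
Bit 9: prefix='10' -> emit 'c', reset
Bit 10: prefix='1' (no match yet)
Bit 11: prefix='10' -> emit 'c', reset
Bit 12: prefix='1' (no match yet)
Bit 13: prefix='11' -> emit 'h', reset
Bit 14: prefix='1' (no match yet)
Bit 15: prefix='11' -> emit 'h', reset
Bit 16: prefix='1' (no match yet)
Bit 17: prefix='11' -> emit 'h', reset
Bit 18: prefix='0' (no match yet)
Bit 19: prefix='00' -> emit 'p', reset

Answer: phcbcchhhp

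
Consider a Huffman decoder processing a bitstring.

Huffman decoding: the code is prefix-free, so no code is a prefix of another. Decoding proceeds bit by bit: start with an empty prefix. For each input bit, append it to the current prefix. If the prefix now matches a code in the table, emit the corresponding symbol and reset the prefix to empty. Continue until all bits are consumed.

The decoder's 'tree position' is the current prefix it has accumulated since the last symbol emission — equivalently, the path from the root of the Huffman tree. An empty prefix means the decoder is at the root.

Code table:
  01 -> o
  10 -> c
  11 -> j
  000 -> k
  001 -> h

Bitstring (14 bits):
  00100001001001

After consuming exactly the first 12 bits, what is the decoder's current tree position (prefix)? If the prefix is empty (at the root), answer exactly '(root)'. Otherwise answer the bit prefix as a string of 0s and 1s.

Answer: 0

Derivation:
Bit 0: prefix='0' (no match yet)
Bit 1: prefix='00' (no match yet)
Bit 2: prefix='001' -> emit 'h', reset
Bit 3: prefix='0' (no match yet)
Bit 4: prefix='00' (no match yet)
Bit 5: prefix='000' -> emit 'k', reset
Bit 6: prefix='0' (no match yet)
Bit 7: prefix='01' -> emit 'o', reset
Bit 8: prefix='0' (no match yet)
Bit 9: prefix='00' (no match yet)
Bit 10: prefix='001' -> emit 'h', reset
Bit 11: prefix='0' (no match yet)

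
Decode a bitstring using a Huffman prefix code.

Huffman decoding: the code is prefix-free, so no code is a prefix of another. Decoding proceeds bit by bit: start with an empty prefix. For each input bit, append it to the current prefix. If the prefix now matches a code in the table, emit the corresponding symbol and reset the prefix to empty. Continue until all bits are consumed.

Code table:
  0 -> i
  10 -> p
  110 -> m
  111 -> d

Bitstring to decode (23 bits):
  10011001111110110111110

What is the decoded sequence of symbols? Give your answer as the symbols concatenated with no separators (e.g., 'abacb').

Answer: pimiddimdm

Derivation:
Bit 0: prefix='1' (no match yet)
Bit 1: prefix='10' -> emit 'p', reset
Bit 2: prefix='0' -> emit 'i', reset
Bit 3: prefix='1' (no match yet)
Bit 4: prefix='11' (no match yet)
Bit 5: prefix='110' -> emit 'm', reset
Bit 6: prefix='0' -> emit 'i', reset
Bit 7: prefix='1' (no match yet)
Bit 8: prefix='11' (no match yet)
Bit 9: prefix='111' -> emit 'd', reset
Bit 10: prefix='1' (no match yet)
Bit 11: prefix='11' (no match yet)
Bit 12: prefix='111' -> emit 'd', reset
Bit 13: prefix='0' -> emit 'i', reset
Bit 14: prefix='1' (no match yet)
Bit 15: prefix='11' (no match yet)
Bit 16: prefix='110' -> emit 'm', reset
Bit 17: prefix='1' (no match yet)
Bit 18: prefix='11' (no match yet)
Bit 19: prefix='111' -> emit 'd', reset
Bit 20: prefix='1' (no match yet)
Bit 21: prefix='11' (no match yet)
Bit 22: prefix='110' -> emit 'm', reset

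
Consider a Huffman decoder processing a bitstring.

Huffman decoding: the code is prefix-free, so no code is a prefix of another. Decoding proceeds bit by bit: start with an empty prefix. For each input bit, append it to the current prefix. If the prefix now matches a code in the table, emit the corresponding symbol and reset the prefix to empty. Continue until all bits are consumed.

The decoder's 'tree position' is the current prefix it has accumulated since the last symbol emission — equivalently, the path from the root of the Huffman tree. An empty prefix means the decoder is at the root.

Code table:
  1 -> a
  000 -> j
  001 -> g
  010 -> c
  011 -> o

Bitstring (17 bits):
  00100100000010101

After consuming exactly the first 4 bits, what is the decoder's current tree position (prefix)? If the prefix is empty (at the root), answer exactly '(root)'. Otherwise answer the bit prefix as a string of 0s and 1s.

Bit 0: prefix='0' (no match yet)
Bit 1: prefix='00' (no match yet)
Bit 2: prefix='001' -> emit 'g', reset
Bit 3: prefix='0' (no match yet)

Answer: 0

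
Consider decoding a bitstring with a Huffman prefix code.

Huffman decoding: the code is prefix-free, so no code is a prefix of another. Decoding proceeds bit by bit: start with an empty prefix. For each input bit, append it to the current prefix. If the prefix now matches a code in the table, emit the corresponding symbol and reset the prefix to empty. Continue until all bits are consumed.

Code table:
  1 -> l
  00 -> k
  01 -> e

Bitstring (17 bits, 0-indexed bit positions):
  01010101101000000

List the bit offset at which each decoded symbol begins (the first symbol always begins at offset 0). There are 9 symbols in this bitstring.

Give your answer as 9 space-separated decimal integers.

Answer: 0 2 4 6 8 9 11 13 15

Derivation:
Bit 0: prefix='0' (no match yet)
Bit 1: prefix='01' -> emit 'e', reset
Bit 2: prefix='0' (no match yet)
Bit 3: prefix='01' -> emit 'e', reset
Bit 4: prefix='0' (no match yet)
Bit 5: prefix='01' -> emit 'e', reset
Bit 6: prefix='0' (no match yet)
Bit 7: prefix='01' -> emit 'e', reset
Bit 8: prefix='1' -> emit 'l', reset
Bit 9: prefix='0' (no match yet)
Bit 10: prefix='01' -> emit 'e', reset
Bit 11: prefix='0' (no match yet)
Bit 12: prefix='00' -> emit 'k', reset
Bit 13: prefix='0' (no match yet)
Bit 14: prefix='00' -> emit 'k', reset
Bit 15: prefix='0' (no match yet)
Bit 16: prefix='00' -> emit 'k', reset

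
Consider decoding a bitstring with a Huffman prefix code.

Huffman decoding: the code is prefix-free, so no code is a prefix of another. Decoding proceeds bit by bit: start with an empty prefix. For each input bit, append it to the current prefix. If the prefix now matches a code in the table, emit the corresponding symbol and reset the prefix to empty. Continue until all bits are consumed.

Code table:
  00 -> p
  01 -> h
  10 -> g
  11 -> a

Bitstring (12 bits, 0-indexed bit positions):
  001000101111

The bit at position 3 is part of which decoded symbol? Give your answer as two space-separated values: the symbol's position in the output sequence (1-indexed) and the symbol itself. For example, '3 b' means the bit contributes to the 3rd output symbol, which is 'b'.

Bit 0: prefix='0' (no match yet)
Bit 1: prefix='00' -> emit 'p', reset
Bit 2: prefix='1' (no match yet)
Bit 3: prefix='10' -> emit 'g', reset
Bit 4: prefix='0' (no match yet)
Bit 5: prefix='00' -> emit 'p', reset
Bit 6: prefix='1' (no match yet)
Bit 7: prefix='10' -> emit 'g', reset

Answer: 2 g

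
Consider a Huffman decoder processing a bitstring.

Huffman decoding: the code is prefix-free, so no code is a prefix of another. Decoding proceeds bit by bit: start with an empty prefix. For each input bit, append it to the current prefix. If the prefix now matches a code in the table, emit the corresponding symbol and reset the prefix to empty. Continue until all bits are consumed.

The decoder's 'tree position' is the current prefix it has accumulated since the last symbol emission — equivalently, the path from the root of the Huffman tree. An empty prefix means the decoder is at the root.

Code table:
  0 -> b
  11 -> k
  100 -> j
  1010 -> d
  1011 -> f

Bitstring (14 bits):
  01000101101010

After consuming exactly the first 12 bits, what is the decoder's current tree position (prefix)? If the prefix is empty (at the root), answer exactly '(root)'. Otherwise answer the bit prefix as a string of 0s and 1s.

Bit 0: prefix='0' -> emit 'b', reset
Bit 1: prefix='1' (no match yet)
Bit 2: prefix='10' (no match yet)
Bit 3: prefix='100' -> emit 'j', reset
Bit 4: prefix='0' -> emit 'b', reset
Bit 5: prefix='1' (no match yet)
Bit 6: prefix='10' (no match yet)
Bit 7: prefix='101' (no match yet)
Bit 8: prefix='1011' -> emit 'f', reset
Bit 9: prefix='0' -> emit 'b', reset
Bit 10: prefix='1' (no match yet)
Bit 11: prefix='10' (no match yet)

Answer: 10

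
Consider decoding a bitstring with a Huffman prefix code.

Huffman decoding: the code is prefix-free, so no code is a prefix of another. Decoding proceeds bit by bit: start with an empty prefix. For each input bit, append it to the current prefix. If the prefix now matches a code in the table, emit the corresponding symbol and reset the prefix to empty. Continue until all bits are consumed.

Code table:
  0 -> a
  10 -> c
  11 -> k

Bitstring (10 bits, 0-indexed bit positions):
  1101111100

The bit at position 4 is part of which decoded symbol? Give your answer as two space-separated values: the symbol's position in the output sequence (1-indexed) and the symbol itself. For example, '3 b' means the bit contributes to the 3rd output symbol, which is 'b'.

Bit 0: prefix='1' (no match yet)
Bit 1: prefix='11' -> emit 'k', reset
Bit 2: prefix='0' -> emit 'a', reset
Bit 3: prefix='1' (no match yet)
Bit 4: prefix='11' -> emit 'k', reset
Bit 5: prefix='1' (no match yet)
Bit 6: prefix='11' -> emit 'k', reset
Bit 7: prefix='1' (no match yet)
Bit 8: prefix='10' -> emit 'c', reset

Answer: 3 k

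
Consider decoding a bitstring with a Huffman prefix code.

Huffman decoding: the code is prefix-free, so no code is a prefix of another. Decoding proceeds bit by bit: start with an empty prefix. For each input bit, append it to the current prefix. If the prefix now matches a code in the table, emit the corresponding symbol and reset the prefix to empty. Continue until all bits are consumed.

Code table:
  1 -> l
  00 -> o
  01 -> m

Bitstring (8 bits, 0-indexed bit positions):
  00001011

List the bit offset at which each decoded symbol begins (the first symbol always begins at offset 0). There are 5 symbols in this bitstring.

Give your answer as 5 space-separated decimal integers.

Bit 0: prefix='0' (no match yet)
Bit 1: prefix='00' -> emit 'o', reset
Bit 2: prefix='0' (no match yet)
Bit 3: prefix='00' -> emit 'o', reset
Bit 4: prefix='1' -> emit 'l', reset
Bit 5: prefix='0' (no match yet)
Bit 6: prefix='01' -> emit 'm', reset
Bit 7: prefix='1' -> emit 'l', reset

Answer: 0 2 4 5 7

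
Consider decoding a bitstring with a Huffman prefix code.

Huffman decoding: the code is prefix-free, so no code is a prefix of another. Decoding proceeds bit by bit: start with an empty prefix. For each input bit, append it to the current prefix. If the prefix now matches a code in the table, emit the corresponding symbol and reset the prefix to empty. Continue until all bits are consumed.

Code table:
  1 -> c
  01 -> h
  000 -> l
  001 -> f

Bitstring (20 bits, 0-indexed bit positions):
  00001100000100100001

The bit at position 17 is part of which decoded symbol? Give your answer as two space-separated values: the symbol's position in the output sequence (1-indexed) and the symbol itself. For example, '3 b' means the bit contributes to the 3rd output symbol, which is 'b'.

Answer: 7 l

Derivation:
Bit 0: prefix='0' (no match yet)
Bit 1: prefix='00' (no match yet)
Bit 2: prefix='000' -> emit 'l', reset
Bit 3: prefix='0' (no match yet)
Bit 4: prefix='01' -> emit 'h', reset
Bit 5: prefix='1' -> emit 'c', reset
Bit 6: prefix='0' (no match yet)
Bit 7: prefix='00' (no match yet)
Bit 8: prefix='000' -> emit 'l', reset
Bit 9: prefix='0' (no match yet)
Bit 10: prefix='00' (no match yet)
Bit 11: prefix='001' -> emit 'f', reset
Bit 12: prefix='0' (no match yet)
Bit 13: prefix='00' (no match yet)
Bit 14: prefix='001' -> emit 'f', reset
Bit 15: prefix='0' (no match yet)
Bit 16: prefix='00' (no match yet)
Bit 17: prefix='000' -> emit 'l', reset
Bit 18: prefix='0' (no match yet)
Bit 19: prefix='01' -> emit 'h', reset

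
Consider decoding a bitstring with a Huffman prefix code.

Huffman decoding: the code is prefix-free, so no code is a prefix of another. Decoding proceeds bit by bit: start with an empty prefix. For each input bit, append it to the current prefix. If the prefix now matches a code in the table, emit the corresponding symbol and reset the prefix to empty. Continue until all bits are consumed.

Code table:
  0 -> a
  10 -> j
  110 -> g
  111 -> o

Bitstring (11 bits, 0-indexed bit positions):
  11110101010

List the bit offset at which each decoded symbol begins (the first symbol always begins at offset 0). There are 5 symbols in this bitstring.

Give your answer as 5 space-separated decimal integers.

Bit 0: prefix='1' (no match yet)
Bit 1: prefix='11' (no match yet)
Bit 2: prefix='111' -> emit 'o', reset
Bit 3: prefix='1' (no match yet)
Bit 4: prefix='10' -> emit 'j', reset
Bit 5: prefix='1' (no match yet)
Bit 6: prefix='10' -> emit 'j', reset
Bit 7: prefix='1' (no match yet)
Bit 8: prefix='10' -> emit 'j', reset
Bit 9: prefix='1' (no match yet)
Bit 10: prefix='10' -> emit 'j', reset

Answer: 0 3 5 7 9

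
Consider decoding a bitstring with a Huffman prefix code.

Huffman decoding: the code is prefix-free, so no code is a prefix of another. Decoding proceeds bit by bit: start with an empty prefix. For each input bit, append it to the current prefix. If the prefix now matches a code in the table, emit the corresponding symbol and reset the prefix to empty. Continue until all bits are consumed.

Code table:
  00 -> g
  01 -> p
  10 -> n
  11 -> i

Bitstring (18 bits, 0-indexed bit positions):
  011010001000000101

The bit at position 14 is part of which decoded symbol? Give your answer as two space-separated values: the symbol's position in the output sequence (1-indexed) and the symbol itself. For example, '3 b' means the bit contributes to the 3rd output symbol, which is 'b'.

Answer: 8 p

Derivation:
Bit 0: prefix='0' (no match yet)
Bit 1: prefix='01' -> emit 'p', reset
Bit 2: prefix='1' (no match yet)
Bit 3: prefix='10' -> emit 'n', reset
Bit 4: prefix='1' (no match yet)
Bit 5: prefix='10' -> emit 'n', reset
Bit 6: prefix='0' (no match yet)
Bit 7: prefix='00' -> emit 'g', reset
Bit 8: prefix='1' (no match yet)
Bit 9: prefix='10' -> emit 'n', reset
Bit 10: prefix='0' (no match yet)
Bit 11: prefix='00' -> emit 'g', reset
Bit 12: prefix='0' (no match yet)
Bit 13: prefix='00' -> emit 'g', reset
Bit 14: prefix='0' (no match yet)
Bit 15: prefix='01' -> emit 'p', reset
Bit 16: prefix='0' (no match yet)
Bit 17: prefix='01' -> emit 'p', reset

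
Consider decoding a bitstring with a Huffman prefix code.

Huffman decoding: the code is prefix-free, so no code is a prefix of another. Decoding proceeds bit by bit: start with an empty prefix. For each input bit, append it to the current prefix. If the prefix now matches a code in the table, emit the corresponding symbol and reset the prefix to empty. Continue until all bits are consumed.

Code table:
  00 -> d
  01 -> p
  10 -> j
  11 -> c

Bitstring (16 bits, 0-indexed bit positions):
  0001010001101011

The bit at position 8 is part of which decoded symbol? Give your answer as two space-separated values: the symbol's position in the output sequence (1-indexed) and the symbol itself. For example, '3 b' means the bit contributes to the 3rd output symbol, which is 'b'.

Bit 0: prefix='0' (no match yet)
Bit 1: prefix='00' -> emit 'd', reset
Bit 2: prefix='0' (no match yet)
Bit 3: prefix='01' -> emit 'p', reset
Bit 4: prefix='0' (no match yet)
Bit 5: prefix='01' -> emit 'p', reset
Bit 6: prefix='0' (no match yet)
Bit 7: prefix='00' -> emit 'd', reset
Bit 8: prefix='0' (no match yet)
Bit 9: prefix='01' -> emit 'p', reset
Bit 10: prefix='1' (no match yet)
Bit 11: prefix='10' -> emit 'j', reset
Bit 12: prefix='1' (no match yet)

Answer: 5 p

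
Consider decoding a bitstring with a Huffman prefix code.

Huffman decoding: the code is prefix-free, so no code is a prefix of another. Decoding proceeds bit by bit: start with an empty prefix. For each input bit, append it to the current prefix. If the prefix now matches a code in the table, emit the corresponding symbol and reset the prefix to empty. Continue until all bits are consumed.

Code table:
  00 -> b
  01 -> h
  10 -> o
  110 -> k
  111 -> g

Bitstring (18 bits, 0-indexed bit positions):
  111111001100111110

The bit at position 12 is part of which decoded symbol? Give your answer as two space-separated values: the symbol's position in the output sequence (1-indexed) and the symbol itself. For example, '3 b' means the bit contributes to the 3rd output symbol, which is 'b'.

Answer: 5 h

Derivation:
Bit 0: prefix='1' (no match yet)
Bit 1: prefix='11' (no match yet)
Bit 2: prefix='111' -> emit 'g', reset
Bit 3: prefix='1' (no match yet)
Bit 4: prefix='11' (no match yet)
Bit 5: prefix='111' -> emit 'g', reset
Bit 6: prefix='0' (no match yet)
Bit 7: prefix='00' -> emit 'b', reset
Bit 8: prefix='1' (no match yet)
Bit 9: prefix='11' (no match yet)
Bit 10: prefix='110' -> emit 'k', reset
Bit 11: prefix='0' (no match yet)
Bit 12: prefix='01' -> emit 'h', reset
Bit 13: prefix='1' (no match yet)
Bit 14: prefix='11' (no match yet)
Bit 15: prefix='111' -> emit 'g', reset
Bit 16: prefix='1' (no match yet)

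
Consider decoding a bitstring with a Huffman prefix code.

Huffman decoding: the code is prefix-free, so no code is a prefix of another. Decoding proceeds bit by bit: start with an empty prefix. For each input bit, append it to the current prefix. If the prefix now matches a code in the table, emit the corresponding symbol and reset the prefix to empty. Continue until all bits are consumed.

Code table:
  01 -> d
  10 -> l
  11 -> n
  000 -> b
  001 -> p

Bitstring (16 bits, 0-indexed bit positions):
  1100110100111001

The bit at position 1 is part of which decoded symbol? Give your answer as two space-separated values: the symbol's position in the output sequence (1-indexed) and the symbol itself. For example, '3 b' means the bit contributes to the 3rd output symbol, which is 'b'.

Answer: 1 n

Derivation:
Bit 0: prefix='1' (no match yet)
Bit 1: prefix='11' -> emit 'n', reset
Bit 2: prefix='0' (no match yet)
Bit 3: prefix='00' (no match yet)
Bit 4: prefix='001' -> emit 'p', reset
Bit 5: prefix='1' (no match yet)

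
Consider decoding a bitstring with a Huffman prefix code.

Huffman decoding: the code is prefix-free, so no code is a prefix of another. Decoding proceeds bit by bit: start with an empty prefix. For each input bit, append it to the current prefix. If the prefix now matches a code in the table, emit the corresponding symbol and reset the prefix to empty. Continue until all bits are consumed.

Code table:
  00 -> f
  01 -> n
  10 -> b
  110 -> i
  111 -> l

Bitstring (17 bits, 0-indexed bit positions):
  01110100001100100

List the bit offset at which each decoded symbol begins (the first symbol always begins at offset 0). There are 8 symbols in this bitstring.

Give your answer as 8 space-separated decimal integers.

Bit 0: prefix='0' (no match yet)
Bit 1: prefix='01' -> emit 'n', reset
Bit 2: prefix='1' (no match yet)
Bit 3: prefix='11' (no match yet)
Bit 4: prefix='110' -> emit 'i', reset
Bit 5: prefix='1' (no match yet)
Bit 6: prefix='10' -> emit 'b', reset
Bit 7: prefix='0' (no match yet)
Bit 8: prefix='00' -> emit 'f', reset
Bit 9: prefix='0' (no match yet)
Bit 10: prefix='01' -> emit 'n', reset
Bit 11: prefix='1' (no match yet)
Bit 12: prefix='10' -> emit 'b', reset
Bit 13: prefix='0' (no match yet)
Bit 14: prefix='01' -> emit 'n', reset
Bit 15: prefix='0' (no match yet)
Bit 16: prefix='00' -> emit 'f', reset

Answer: 0 2 5 7 9 11 13 15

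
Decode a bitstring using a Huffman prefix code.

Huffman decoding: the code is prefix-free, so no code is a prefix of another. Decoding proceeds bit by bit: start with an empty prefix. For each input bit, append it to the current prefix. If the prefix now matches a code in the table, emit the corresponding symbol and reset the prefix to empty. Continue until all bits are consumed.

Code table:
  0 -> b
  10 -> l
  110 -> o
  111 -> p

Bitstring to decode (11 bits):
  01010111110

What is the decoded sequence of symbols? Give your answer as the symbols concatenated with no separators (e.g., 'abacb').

Answer: bllpo

Derivation:
Bit 0: prefix='0' -> emit 'b', reset
Bit 1: prefix='1' (no match yet)
Bit 2: prefix='10' -> emit 'l', reset
Bit 3: prefix='1' (no match yet)
Bit 4: prefix='10' -> emit 'l', reset
Bit 5: prefix='1' (no match yet)
Bit 6: prefix='11' (no match yet)
Bit 7: prefix='111' -> emit 'p', reset
Bit 8: prefix='1' (no match yet)
Bit 9: prefix='11' (no match yet)
Bit 10: prefix='110' -> emit 'o', reset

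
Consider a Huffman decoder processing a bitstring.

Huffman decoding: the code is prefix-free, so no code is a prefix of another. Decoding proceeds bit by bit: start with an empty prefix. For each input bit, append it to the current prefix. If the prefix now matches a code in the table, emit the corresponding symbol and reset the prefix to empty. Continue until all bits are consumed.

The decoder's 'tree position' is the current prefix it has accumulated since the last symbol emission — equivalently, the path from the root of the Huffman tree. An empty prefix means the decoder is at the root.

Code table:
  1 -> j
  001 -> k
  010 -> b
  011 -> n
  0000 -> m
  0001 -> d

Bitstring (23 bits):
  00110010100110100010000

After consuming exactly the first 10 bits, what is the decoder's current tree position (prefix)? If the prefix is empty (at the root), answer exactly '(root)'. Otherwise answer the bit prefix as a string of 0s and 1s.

Answer: (root)

Derivation:
Bit 0: prefix='0' (no match yet)
Bit 1: prefix='00' (no match yet)
Bit 2: prefix='001' -> emit 'k', reset
Bit 3: prefix='1' -> emit 'j', reset
Bit 4: prefix='0' (no match yet)
Bit 5: prefix='00' (no match yet)
Bit 6: prefix='001' -> emit 'k', reset
Bit 7: prefix='0' (no match yet)
Bit 8: prefix='01' (no match yet)
Bit 9: prefix='010' -> emit 'b', reset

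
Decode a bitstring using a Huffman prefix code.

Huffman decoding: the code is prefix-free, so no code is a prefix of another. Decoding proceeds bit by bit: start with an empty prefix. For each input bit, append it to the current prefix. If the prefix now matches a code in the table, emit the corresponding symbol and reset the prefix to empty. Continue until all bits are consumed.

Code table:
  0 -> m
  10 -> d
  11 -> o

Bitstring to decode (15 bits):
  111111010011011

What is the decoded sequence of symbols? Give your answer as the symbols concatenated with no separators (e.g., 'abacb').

Answer: ooomdmomo

Derivation:
Bit 0: prefix='1' (no match yet)
Bit 1: prefix='11' -> emit 'o', reset
Bit 2: prefix='1' (no match yet)
Bit 3: prefix='11' -> emit 'o', reset
Bit 4: prefix='1' (no match yet)
Bit 5: prefix='11' -> emit 'o', reset
Bit 6: prefix='0' -> emit 'm', reset
Bit 7: prefix='1' (no match yet)
Bit 8: prefix='10' -> emit 'd', reset
Bit 9: prefix='0' -> emit 'm', reset
Bit 10: prefix='1' (no match yet)
Bit 11: prefix='11' -> emit 'o', reset
Bit 12: prefix='0' -> emit 'm', reset
Bit 13: prefix='1' (no match yet)
Bit 14: prefix='11' -> emit 'o', reset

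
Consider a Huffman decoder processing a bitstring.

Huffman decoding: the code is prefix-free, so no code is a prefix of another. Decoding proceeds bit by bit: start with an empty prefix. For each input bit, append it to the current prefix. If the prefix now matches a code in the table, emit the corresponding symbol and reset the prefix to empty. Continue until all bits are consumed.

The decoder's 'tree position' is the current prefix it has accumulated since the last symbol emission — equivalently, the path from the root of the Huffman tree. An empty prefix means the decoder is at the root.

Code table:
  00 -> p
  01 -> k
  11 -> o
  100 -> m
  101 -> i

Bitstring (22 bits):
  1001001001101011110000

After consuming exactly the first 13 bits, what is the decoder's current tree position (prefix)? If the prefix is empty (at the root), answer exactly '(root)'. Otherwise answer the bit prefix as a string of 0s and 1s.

Answer: (root)

Derivation:
Bit 0: prefix='1' (no match yet)
Bit 1: prefix='10' (no match yet)
Bit 2: prefix='100' -> emit 'm', reset
Bit 3: prefix='1' (no match yet)
Bit 4: prefix='10' (no match yet)
Bit 5: prefix='100' -> emit 'm', reset
Bit 6: prefix='1' (no match yet)
Bit 7: prefix='10' (no match yet)
Bit 8: prefix='100' -> emit 'm', reset
Bit 9: prefix='1' (no match yet)
Bit 10: prefix='11' -> emit 'o', reset
Bit 11: prefix='0' (no match yet)
Bit 12: prefix='01' -> emit 'k', reset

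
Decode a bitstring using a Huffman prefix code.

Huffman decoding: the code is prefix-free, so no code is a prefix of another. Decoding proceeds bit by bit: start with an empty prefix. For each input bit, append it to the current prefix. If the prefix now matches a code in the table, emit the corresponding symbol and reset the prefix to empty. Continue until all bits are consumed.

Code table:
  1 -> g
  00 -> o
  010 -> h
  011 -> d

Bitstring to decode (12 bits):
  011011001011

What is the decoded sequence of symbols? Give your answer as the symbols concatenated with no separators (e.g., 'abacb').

Bit 0: prefix='0' (no match yet)
Bit 1: prefix='01' (no match yet)
Bit 2: prefix='011' -> emit 'd', reset
Bit 3: prefix='0' (no match yet)
Bit 4: prefix='01' (no match yet)
Bit 5: prefix='011' -> emit 'd', reset
Bit 6: prefix='0' (no match yet)
Bit 7: prefix='00' -> emit 'o', reset
Bit 8: prefix='1' -> emit 'g', reset
Bit 9: prefix='0' (no match yet)
Bit 10: prefix='01' (no match yet)
Bit 11: prefix='011' -> emit 'd', reset

Answer: ddogd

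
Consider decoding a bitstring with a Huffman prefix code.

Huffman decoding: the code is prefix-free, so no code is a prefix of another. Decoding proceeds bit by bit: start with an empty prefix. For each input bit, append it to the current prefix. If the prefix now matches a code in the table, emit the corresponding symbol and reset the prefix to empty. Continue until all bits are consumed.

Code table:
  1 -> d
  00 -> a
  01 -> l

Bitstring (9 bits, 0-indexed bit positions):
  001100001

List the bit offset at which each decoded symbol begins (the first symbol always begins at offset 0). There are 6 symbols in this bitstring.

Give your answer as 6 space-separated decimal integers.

Answer: 0 2 3 4 6 8

Derivation:
Bit 0: prefix='0' (no match yet)
Bit 1: prefix='00' -> emit 'a', reset
Bit 2: prefix='1' -> emit 'd', reset
Bit 3: prefix='1' -> emit 'd', reset
Bit 4: prefix='0' (no match yet)
Bit 5: prefix='00' -> emit 'a', reset
Bit 6: prefix='0' (no match yet)
Bit 7: prefix='00' -> emit 'a', reset
Bit 8: prefix='1' -> emit 'd', reset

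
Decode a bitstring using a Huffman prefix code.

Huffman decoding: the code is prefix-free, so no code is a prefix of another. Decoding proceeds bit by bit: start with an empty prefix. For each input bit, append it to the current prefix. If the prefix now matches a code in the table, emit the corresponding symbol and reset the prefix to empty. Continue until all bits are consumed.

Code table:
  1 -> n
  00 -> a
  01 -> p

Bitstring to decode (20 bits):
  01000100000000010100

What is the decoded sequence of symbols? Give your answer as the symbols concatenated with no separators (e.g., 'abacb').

Answer: papaaaappa

Derivation:
Bit 0: prefix='0' (no match yet)
Bit 1: prefix='01' -> emit 'p', reset
Bit 2: prefix='0' (no match yet)
Bit 3: prefix='00' -> emit 'a', reset
Bit 4: prefix='0' (no match yet)
Bit 5: prefix='01' -> emit 'p', reset
Bit 6: prefix='0' (no match yet)
Bit 7: prefix='00' -> emit 'a', reset
Bit 8: prefix='0' (no match yet)
Bit 9: prefix='00' -> emit 'a', reset
Bit 10: prefix='0' (no match yet)
Bit 11: prefix='00' -> emit 'a', reset
Bit 12: prefix='0' (no match yet)
Bit 13: prefix='00' -> emit 'a', reset
Bit 14: prefix='0' (no match yet)
Bit 15: prefix='01' -> emit 'p', reset
Bit 16: prefix='0' (no match yet)
Bit 17: prefix='01' -> emit 'p', reset
Bit 18: prefix='0' (no match yet)
Bit 19: prefix='00' -> emit 'a', reset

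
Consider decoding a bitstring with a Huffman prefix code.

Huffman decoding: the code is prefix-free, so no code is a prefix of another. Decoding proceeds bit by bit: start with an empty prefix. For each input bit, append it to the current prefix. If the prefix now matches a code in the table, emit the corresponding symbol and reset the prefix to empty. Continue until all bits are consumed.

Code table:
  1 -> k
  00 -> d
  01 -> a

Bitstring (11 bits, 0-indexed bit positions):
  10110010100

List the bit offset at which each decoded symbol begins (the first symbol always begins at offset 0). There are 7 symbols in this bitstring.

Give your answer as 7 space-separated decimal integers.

Bit 0: prefix='1' -> emit 'k', reset
Bit 1: prefix='0' (no match yet)
Bit 2: prefix='01' -> emit 'a', reset
Bit 3: prefix='1' -> emit 'k', reset
Bit 4: prefix='0' (no match yet)
Bit 5: prefix='00' -> emit 'd', reset
Bit 6: prefix='1' -> emit 'k', reset
Bit 7: prefix='0' (no match yet)
Bit 8: prefix='01' -> emit 'a', reset
Bit 9: prefix='0' (no match yet)
Bit 10: prefix='00' -> emit 'd', reset

Answer: 0 1 3 4 6 7 9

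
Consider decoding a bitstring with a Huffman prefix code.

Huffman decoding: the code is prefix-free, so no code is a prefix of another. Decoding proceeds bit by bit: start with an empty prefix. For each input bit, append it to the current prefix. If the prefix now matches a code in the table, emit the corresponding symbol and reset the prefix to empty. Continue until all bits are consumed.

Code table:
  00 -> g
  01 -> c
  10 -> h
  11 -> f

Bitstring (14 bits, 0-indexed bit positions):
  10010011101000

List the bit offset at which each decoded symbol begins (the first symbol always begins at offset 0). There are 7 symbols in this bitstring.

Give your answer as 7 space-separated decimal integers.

Bit 0: prefix='1' (no match yet)
Bit 1: prefix='10' -> emit 'h', reset
Bit 2: prefix='0' (no match yet)
Bit 3: prefix='01' -> emit 'c', reset
Bit 4: prefix='0' (no match yet)
Bit 5: prefix='00' -> emit 'g', reset
Bit 6: prefix='1' (no match yet)
Bit 7: prefix='11' -> emit 'f', reset
Bit 8: prefix='1' (no match yet)
Bit 9: prefix='10' -> emit 'h', reset
Bit 10: prefix='1' (no match yet)
Bit 11: prefix='10' -> emit 'h', reset
Bit 12: prefix='0' (no match yet)
Bit 13: prefix='00' -> emit 'g', reset

Answer: 0 2 4 6 8 10 12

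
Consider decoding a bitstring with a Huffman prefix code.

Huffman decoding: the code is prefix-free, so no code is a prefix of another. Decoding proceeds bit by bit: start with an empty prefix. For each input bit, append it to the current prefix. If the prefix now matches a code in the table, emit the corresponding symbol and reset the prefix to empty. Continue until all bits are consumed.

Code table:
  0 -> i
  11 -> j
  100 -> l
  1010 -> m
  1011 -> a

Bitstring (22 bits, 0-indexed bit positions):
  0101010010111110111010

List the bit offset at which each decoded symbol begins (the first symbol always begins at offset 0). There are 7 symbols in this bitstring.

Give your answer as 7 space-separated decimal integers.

Bit 0: prefix='0' -> emit 'i', reset
Bit 1: prefix='1' (no match yet)
Bit 2: prefix='10' (no match yet)
Bit 3: prefix='101' (no match yet)
Bit 4: prefix='1010' -> emit 'm', reset
Bit 5: prefix='1' (no match yet)
Bit 6: prefix='10' (no match yet)
Bit 7: prefix='100' -> emit 'l', reset
Bit 8: prefix='1' (no match yet)
Bit 9: prefix='10' (no match yet)
Bit 10: prefix='101' (no match yet)
Bit 11: prefix='1011' -> emit 'a', reset
Bit 12: prefix='1' (no match yet)
Bit 13: prefix='11' -> emit 'j', reset
Bit 14: prefix='1' (no match yet)
Bit 15: prefix='10' (no match yet)
Bit 16: prefix='101' (no match yet)
Bit 17: prefix='1011' -> emit 'a', reset
Bit 18: prefix='1' (no match yet)
Bit 19: prefix='10' (no match yet)
Bit 20: prefix='101' (no match yet)
Bit 21: prefix='1010' -> emit 'm', reset

Answer: 0 1 5 8 12 14 18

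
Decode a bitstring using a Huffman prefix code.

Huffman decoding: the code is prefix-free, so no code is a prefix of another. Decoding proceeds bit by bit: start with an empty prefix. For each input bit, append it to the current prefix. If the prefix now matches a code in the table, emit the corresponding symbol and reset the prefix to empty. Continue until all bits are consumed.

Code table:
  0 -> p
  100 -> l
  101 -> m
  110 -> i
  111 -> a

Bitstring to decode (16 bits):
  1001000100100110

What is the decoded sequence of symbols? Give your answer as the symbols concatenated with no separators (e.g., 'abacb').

Answer: llplli

Derivation:
Bit 0: prefix='1' (no match yet)
Bit 1: prefix='10' (no match yet)
Bit 2: prefix='100' -> emit 'l', reset
Bit 3: prefix='1' (no match yet)
Bit 4: prefix='10' (no match yet)
Bit 5: prefix='100' -> emit 'l', reset
Bit 6: prefix='0' -> emit 'p', reset
Bit 7: prefix='1' (no match yet)
Bit 8: prefix='10' (no match yet)
Bit 9: prefix='100' -> emit 'l', reset
Bit 10: prefix='1' (no match yet)
Bit 11: prefix='10' (no match yet)
Bit 12: prefix='100' -> emit 'l', reset
Bit 13: prefix='1' (no match yet)
Bit 14: prefix='11' (no match yet)
Bit 15: prefix='110' -> emit 'i', reset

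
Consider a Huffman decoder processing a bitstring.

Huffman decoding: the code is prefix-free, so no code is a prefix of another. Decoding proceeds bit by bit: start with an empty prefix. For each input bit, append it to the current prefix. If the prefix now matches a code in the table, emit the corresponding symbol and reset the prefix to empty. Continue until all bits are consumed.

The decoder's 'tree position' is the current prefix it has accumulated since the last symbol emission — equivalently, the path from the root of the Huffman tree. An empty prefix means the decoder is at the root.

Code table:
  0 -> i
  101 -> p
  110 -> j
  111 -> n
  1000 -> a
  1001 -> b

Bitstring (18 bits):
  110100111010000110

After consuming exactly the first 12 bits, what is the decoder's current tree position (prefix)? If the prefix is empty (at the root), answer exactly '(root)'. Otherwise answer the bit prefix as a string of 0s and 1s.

Bit 0: prefix='1' (no match yet)
Bit 1: prefix='11' (no match yet)
Bit 2: prefix='110' -> emit 'j', reset
Bit 3: prefix='1' (no match yet)
Bit 4: prefix='10' (no match yet)
Bit 5: prefix='100' (no match yet)
Bit 6: prefix='1001' -> emit 'b', reset
Bit 7: prefix='1' (no match yet)
Bit 8: prefix='11' (no match yet)
Bit 9: prefix='110' -> emit 'j', reset
Bit 10: prefix='1' (no match yet)
Bit 11: prefix='10' (no match yet)

Answer: 10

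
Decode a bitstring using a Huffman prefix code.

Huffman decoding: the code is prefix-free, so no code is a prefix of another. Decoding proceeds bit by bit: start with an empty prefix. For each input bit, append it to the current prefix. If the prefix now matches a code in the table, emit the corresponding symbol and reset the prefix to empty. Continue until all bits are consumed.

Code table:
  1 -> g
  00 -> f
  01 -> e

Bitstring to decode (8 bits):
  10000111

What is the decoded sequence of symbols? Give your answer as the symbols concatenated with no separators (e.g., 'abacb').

Answer: gffggg

Derivation:
Bit 0: prefix='1' -> emit 'g', reset
Bit 1: prefix='0' (no match yet)
Bit 2: prefix='00' -> emit 'f', reset
Bit 3: prefix='0' (no match yet)
Bit 4: prefix='00' -> emit 'f', reset
Bit 5: prefix='1' -> emit 'g', reset
Bit 6: prefix='1' -> emit 'g', reset
Bit 7: prefix='1' -> emit 'g', reset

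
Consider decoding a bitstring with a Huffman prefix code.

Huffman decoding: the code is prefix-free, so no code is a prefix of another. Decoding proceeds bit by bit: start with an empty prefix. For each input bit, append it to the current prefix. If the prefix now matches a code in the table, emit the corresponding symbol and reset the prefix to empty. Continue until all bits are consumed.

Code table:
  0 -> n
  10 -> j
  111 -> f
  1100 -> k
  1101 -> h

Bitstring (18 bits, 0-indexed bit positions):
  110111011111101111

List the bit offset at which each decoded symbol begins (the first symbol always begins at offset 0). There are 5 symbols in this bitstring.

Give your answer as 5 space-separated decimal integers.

Bit 0: prefix='1' (no match yet)
Bit 1: prefix='11' (no match yet)
Bit 2: prefix='110' (no match yet)
Bit 3: prefix='1101' -> emit 'h', reset
Bit 4: prefix='1' (no match yet)
Bit 5: prefix='11' (no match yet)
Bit 6: prefix='110' (no match yet)
Bit 7: prefix='1101' -> emit 'h', reset
Bit 8: prefix='1' (no match yet)
Bit 9: prefix='11' (no match yet)
Bit 10: prefix='111' -> emit 'f', reset
Bit 11: prefix='1' (no match yet)
Bit 12: prefix='11' (no match yet)
Bit 13: prefix='110' (no match yet)
Bit 14: prefix='1101' -> emit 'h', reset
Bit 15: prefix='1' (no match yet)
Bit 16: prefix='11' (no match yet)
Bit 17: prefix='111' -> emit 'f', reset

Answer: 0 4 8 11 15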